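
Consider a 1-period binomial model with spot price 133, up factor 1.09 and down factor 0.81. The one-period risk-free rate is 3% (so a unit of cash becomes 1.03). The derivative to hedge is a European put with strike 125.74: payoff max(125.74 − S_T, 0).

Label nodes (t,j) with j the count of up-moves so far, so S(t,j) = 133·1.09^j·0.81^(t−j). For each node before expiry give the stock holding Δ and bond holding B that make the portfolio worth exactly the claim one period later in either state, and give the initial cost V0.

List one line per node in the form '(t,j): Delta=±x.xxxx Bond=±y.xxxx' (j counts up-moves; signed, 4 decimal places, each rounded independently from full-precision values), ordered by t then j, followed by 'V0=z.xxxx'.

Since d<R<u, set p* = (R−d)/(u−d) = 0.7857; price each node as the discounted p*-expectation of its children.
Terminal payoffs: V(1,0)=18.0100, V(1,1)=0.0000
Node (0,0) S=133.0000: V=(p*·0.0000+(1−p*)·18.0100)/1.03=3.7469; Δ=(0.0000−18.0100)/(144.9700−107.7300)=-0.4836; B=V−Δ·S=68.0683
Root portfolio cost Δ·133+B reproduces V0=3.7469.

(0,0): Delta=-0.4836 Bond=68.0683
V0=3.7469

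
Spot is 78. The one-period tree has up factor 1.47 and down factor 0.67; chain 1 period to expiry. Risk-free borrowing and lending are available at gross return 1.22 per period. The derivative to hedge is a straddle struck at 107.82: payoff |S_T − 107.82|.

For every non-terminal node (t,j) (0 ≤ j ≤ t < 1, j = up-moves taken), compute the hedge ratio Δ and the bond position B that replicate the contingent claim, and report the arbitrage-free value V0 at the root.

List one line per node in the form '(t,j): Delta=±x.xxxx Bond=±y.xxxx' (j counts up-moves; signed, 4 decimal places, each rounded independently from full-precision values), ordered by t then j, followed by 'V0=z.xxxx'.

(0,0): Delta=-0.7808 Bond=78.9861
V0=18.0861

Under the risk-neutral measure, an up-move has probability p* = (R−d)/(u−d) = 0.6875 and values discount at R = 1.22.
Terminal payoffs: V(1,0)=55.5600, V(1,1)=6.8400
(0,0): S=78.0000. Δ = (V_up−V_dn)/(S_up−S_dn) = (6.8400−55.5600)/(114.6600−52.2600) = -0.7808. V = [p*·6.8400 + (1−p*)·55.5600]/1.22 = 18.0861. B = V − Δ·S = 78.9861.
Each (Δ,B) replicates both successor values, so the strategy is self-financing and V0 is arbitrage-free.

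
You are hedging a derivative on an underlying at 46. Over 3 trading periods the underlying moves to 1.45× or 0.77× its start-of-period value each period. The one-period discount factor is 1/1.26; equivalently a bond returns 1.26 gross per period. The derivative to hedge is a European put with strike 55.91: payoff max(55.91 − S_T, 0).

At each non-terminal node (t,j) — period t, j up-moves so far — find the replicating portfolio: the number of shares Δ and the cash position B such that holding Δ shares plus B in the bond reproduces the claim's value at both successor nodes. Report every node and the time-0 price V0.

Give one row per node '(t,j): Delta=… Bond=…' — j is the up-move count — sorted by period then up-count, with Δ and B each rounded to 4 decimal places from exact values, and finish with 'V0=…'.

Since d<R<u, set p* = (R−d)/(u−d) = 0.7206; price each node as the discounted p*-expectation of its children.
Payoff layer (t=3): V(3,0)=34.9095, V(3,1)=16.3636, V(3,2)=0.0000, V(3,3)=0.0000
Node (2,0) S=27.2734: V=(p*·16.3636+(1−p*)·34.9095)/1.26=17.0996; Δ=(16.3636−34.9095)/(39.5464−21.0005)=-1.0000; B=V−Δ·S=44.3730
Node (2,1) S=51.3590: V=(p*·0.0000+(1−p*)·16.3636)/1.26=3.6287; Δ=(0.0000−16.3636)/(74.4706−39.5464)=-0.4685; B=V−Δ·S=27.6928
Node (2,2) S=96.7150: V=(p*·0.0000+(1−p*)·0.0000)/1.26=0.0000; Δ=(0.0000−0.0000)/(140.2368−74.4706)=0.0000; B=V−Δ·S=0.0000
Node (1,0) S=35.4200: V=(p*·3.6287+(1−p*)·17.0996)/1.26=5.8672; Δ=(3.6287−17.0996)/(51.3590−27.2734)=-0.5593; B=V−Δ·S=25.6773
Node (1,1) S=66.7000: V=(p*·0.0000+(1−p*)·3.6287)/1.26=0.8047; Δ=(0.0000−3.6287)/(96.7150−51.3590)=-0.0800; B=V−Δ·S=6.1410
Node (0,0) S=46.0000: V=(p*·0.8047+(1−p*)·5.8672)/1.26=1.7613; Δ=(0.8047−5.8672)/(66.7000−35.4200)=-0.1618; B=V−Δ·S=9.2061
The time-0 hedge costs 1.7613, which is the no-arbitrage price.

(0,0): Delta=-0.1618 Bond=9.2061
(1,0): Delta=-0.5593 Bond=25.6773
(1,1): Delta=-0.0800 Bond=6.1410
(2,0): Delta=-1.0000 Bond=44.3730
(2,1): Delta=-0.4685 Bond=27.6928
(2,2): Delta=0.0000 Bond=0.0000
V0=1.7613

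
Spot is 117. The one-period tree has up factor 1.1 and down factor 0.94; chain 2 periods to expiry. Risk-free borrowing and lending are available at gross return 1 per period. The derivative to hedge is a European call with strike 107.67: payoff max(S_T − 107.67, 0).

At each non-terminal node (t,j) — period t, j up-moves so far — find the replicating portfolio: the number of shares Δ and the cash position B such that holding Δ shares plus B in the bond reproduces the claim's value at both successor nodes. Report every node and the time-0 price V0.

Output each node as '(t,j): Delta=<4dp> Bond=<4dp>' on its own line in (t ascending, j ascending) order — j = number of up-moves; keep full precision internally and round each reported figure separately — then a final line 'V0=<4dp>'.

(0,0): Delta=0.8568 Bond=-89.2416
(1,0): Delta=0.7563 Bond=-78.1845
(1,1): Delta=1.0000 Bond=-107.6700
V0=11.0053

No-arbitrage ⇒ martingale measure with p* = (R−d)/(u−d) = 0.3750.
Terminal payoffs: V(2,0)=0.0000, V(2,1)=13.3080, V(2,2)=33.9000
  t=1,j=0: stock 109.9800 → up 120.9780 (V=13.3080), down 103.3812 (V=0.0000). Price 4.9905; hedge Δ=0.7563, bond B=-78.1845.
  t=1,j=1: stock 128.7000 → up 141.5700 (V=33.9000), down 120.9780 (V=13.3080). Price 21.0300; hedge Δ=1.0000, bond B=-107.6700.
  t=0,j=0: stock 117.0000 → up 128.7000 (V=21.0300), down 109.9800 (V=4.9905). Price 11.0053; hedge Δ=0.8568, bond B=-89.2416.
Self-financing check: at every node Δ·S+B equals the discounted successor values.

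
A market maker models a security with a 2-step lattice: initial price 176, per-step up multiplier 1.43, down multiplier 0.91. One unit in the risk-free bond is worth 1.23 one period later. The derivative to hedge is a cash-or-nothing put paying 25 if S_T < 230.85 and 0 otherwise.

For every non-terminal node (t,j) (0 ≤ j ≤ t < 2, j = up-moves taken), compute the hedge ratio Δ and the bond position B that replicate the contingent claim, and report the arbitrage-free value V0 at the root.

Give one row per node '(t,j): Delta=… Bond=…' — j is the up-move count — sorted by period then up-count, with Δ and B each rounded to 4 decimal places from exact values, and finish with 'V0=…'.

Risk-neutral probability p* = (R−d)/(u−d) = (1.23−0.91)/(1.43−0.91) = 0.6154.
Payoff layer (t=2): V(2,0)=25.0000, V(2,1)=25.0000, V(2,2)=0.0000
  t=1,j=0: stock 160.1600 → up 229.0288 (V=25.0000), down 145.7456 (V=25.0000). Price 20.3252; hedge Δ=0.0000, bond B=20.3252.
  t=1,j=1: stock 251.6800 → up 359.9024 (V=0.0000), down 229.0288 (V=25.0000). Price 7.8174; hedge Δ=-0.1910, bond B=55.8943.
  t=0,j=0: stock 176.0000 → up 251.6800 (V=7.8174), down 160.1600 (V=20.3252). Price 10.2667; hedge Δ=-0.1367, bond B=34.3202.
The time-0 hedge costs 10.2667, which is the no-arbitrage price.

(0,0): Delta=-0.1367 Bond=34.3202
(1,0): Delta=0.0000 Bond=20.3252
(1,1): Delta=-0.1910 Bond=55.8943
V0=10.2667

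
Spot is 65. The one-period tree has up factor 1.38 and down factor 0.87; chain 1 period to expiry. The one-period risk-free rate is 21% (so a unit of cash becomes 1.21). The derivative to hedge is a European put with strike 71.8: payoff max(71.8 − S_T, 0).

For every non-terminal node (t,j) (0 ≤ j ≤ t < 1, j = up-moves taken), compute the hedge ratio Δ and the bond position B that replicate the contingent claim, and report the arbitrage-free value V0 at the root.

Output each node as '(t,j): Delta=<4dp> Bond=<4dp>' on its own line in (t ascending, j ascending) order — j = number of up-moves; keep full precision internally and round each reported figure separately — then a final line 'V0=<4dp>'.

Under the risk-neutral measure, an up-move has probability p* = (R−d)/(u−d) = 0.6667 and values discount at R = 1.21.
Terminal values V(1,·): V(1,0)=15.2500, V(1,1)=0.0000
(0,0): S=65.0000. Δ = (V_up−V_dn)/(S_up−S_dn) = (0.0000−15.2500)/(89.7000−56.5500) = -0.4600. V = [p*·0.0000 + (1−p*)·15.2500]/1.21 = 4.2011. B = V − Δ·S = 34.1031.
Self-financing check: at every node Δ·S+B equals the discounted successor values.

(0,0): Delta=-0.4600 Bond=34.1031
V0=4.2011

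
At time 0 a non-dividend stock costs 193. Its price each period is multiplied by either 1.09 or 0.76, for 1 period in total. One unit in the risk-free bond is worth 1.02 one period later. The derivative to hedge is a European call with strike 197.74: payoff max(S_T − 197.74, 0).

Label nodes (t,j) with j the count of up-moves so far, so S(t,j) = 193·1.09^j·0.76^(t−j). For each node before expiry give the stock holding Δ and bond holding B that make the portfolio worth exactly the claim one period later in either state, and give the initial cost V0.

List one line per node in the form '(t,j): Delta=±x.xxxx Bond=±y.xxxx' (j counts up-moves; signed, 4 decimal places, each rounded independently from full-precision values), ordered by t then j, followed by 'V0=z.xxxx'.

Since d<R<u, set p* = (R−d)/(u−d) = 0.7879; price each node as the discounted p*-expectation of its children.
Terminal payoffs: V(1,0)=0.0000, V(1,1)=12.6300
Node (0,0) S=193.0000: V=(p*·12.6300+(1−p*)·0.0000)/1.02=9.7558; Δ=(12.6300−0.0000)/(210.3700−146.6800)=0.1983; B=V−Δ·S=-28.5169
The time-0 hedge costs 9.7558, which is the no-arbitrage price.

(0,0): Delta=0.1983 Bond=-28.5169
V0=9.7558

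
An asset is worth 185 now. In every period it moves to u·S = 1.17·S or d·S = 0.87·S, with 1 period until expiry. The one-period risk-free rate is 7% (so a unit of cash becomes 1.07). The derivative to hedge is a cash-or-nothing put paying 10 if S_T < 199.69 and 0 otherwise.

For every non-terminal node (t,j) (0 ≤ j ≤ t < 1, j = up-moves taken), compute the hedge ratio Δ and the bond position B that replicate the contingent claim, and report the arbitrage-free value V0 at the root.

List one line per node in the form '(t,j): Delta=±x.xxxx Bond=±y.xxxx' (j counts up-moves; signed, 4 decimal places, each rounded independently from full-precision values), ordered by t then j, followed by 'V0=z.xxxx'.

No-arbitrage ⇒ martingale measure with p* = (R−d)/(u−d) = 0.6667.
Payoff layer (t=1): V(1,0)=10.0000, V(1,1)=0.0000
(0,0): S=185.0000. Δ = (V_up−V_dn)/(S_up−S_dn) = (0.0000−10.0000)/(216.4500−160.9500) = -0.1802. V = [p*·0.0000 + (1−p*)·10.0000]/1.07 = 3.1153. B = V − Δ·S = 36.4486.
Each (Δ,B) replicates both successor values, so the strategy is self-financing and V0 is arbitrage-free.

(0,0): Delta=-0.1802 Bond=36.4486
V0=3.1153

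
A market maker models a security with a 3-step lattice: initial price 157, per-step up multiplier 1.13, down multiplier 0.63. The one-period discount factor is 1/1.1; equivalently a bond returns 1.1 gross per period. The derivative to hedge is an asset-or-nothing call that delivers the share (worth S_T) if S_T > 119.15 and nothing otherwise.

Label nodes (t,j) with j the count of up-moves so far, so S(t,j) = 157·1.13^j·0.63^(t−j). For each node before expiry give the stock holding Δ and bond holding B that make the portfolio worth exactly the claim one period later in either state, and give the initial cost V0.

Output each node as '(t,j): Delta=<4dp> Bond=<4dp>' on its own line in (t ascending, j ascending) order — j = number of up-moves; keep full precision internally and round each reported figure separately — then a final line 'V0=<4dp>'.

No-arbitrage ⇒ martingale measure with p* = (R−d)/(u−d) = 0.9400.
Payoff layer (t=3): V(3,0)=0.0000, V(3,1)=0.0000, V(3,2)=126.2982, V(3,3)=226.5348
  t=2,j=0: stock 62.3133 → up 70.4140 (V=0.0000), down 39.2574 (V=0.0000). Price 0.0000; hedge Δ=0.0000, bond B=0.0000.
  t=2,j=1: stock 111.7683 → up 126.2982 (V=126.2982), down 70.4140 (V=0.0000). Price 107.9275; hedge Δ=2.2600, bond B=-144.6688.
  t=2,j=2: stock 200.4733 → up 226.5348 (V=226.5348), down 126.2982 (V=126.2982). Price 200.4733; hedge Δ=1.0000, bond B=0.0000.
  t=1,j=0: stock 98.9100 → up 111.7683 (V=107.9275), down 62.3133 (V=0.0000). Price 92.2290; hedge Δ=2.1823, bond B=-123.6261.
  t=1,j=1: stock 177.4100 → up 200.4733 (V=200.4733), down 111.7683 (V=107.9275). Price 177.2005; hedge Δ=1.0433, bond B=-7.8910.
  t=0,j=0: stock 157.0000 → up 177.4100 (V=177.2005), down 98.9100 (V=92.2290). Price 156.4566; hedge Δ=1.0824, bond B=-13.4865.
Root portfolio cost Δ·157+B reproduces V0=156.4566.

(0,0): Delta=1.0824 Bond=-13.4865
(1,0): Delta=2.1823 Bond=-123.6261
(1,1): Delta=1.0433 Bond=-7.8910
(2,0): Delta=0.0000 Bond=0.0000
(2,1): Delta=2.2600 Bond=-144.6688
(2,2): Delta=1.0000 Bond=0.0000
V0=156.4566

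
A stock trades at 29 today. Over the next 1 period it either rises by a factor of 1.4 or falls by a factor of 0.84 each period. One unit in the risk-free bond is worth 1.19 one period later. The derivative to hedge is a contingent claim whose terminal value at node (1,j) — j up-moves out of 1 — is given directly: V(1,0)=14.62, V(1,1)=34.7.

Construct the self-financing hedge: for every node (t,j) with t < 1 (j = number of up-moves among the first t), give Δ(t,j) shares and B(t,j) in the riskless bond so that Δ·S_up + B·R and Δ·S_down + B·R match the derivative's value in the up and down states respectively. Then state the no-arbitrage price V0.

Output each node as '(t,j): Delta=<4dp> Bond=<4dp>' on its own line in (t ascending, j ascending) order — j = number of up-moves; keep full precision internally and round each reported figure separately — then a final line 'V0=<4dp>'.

Under the risk-neutral measure, an up-move has probability p* = (R−d)/(u−d) = 0.6250 and values discount at R = 1.19.
At expiry t=1: V(1,0)=14.6200, V(1,1)=34.7000
Node (0,0) S=29.0000: V=(p*·34.7000+(1−p*)·14.6200)/1.19=22.8319; Δ=(34.7000−14.6200)/(40.6000−24.3600)=1.2365; B=V−Δ·S=-13.0252
Check: Δ(0,0)·S0 + B(0,0) = 22.8319 = V0.

(0,0): Delta=1.2365 Bond=-13.0252
V0=22.8319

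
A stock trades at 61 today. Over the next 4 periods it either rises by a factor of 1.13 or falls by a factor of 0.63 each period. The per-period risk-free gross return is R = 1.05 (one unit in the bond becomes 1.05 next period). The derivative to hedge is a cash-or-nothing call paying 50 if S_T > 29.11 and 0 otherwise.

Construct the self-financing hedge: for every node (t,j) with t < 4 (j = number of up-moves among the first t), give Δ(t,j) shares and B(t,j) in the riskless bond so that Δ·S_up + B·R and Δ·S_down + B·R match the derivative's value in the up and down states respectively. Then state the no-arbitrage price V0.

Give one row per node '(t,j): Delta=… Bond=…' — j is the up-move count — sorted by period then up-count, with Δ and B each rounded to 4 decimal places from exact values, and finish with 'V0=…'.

Risk-neutral probability p* = (R−d)/(u−d) = (1.05−0.63)/(1.13−0.63) = 0.8400.
At expiry t=4: V(4,0)=0.0000, V(4,1)=0.0000, V(4,2)=50.0000, V(4,3)=50.0000, V(4,4)=50.0000
  t=3,j=0: stock 15.2529 → up 17.2357 (V=0.0000), down 9.6093 (V=0.0000). Price 0.0000; hedge Δ=0.0000, bond B=0.0000.
  t=3,j=1: stock 27.3583 → up 30.9149 (V=50.0000), down 17.2357 (V=0.0000). Price 40.0000; hedge Δ=3.6552, bond B=-60.0000.
  t=3,j=2: stock 49.0713 → up 55.4505 (V=50.0000), down 30.9149 (V=50.0000). Price 47.6190; hedge Δ=0.0000, bond B=47.6190.
  t=3,j=3: stock 88.0167 → up 99.4589 (V=50.0000), down 55.4505 (V=50.0000). Price 47.6190; hedge Δ=0.0000, bond B=47.6190.
  t=2,j=0: stock 24.2109 → up 27.3583 (V=40.0000), down 15.2529 (V=0.0000). Price 32.0000; hedge Δ=3.3043, bond B=-48.0000.
  t=2,j=1: stock 43.4259 → up 49.0713 (V=47.6190), down 27.3583 (V=40.0000). Price 44.1905; hedge Δ=0.3509, bond B=28.9524.
  t=2,j=2: stock 77.8909 → up 88.0167 (V=47.6190), down 49.0713 (V=47.6190). Price 45.3515; hedge Δ=0.0000, bond B=45.3515.
  t=1,j=0: stock 38.4300 → up 43.4259 (V=44.1905), down 24.2109 (V=32.0000). Price 40.2286; hedge Δ=0.6344, bond B=15.8476.
  t=1,j=1: stock 68.9300 → up 77.8909 (V=45.3515), down 43.4259 (V=44.1905). Price 43.0150; hedge Δ=0.0337, bond B=40.6930.
  t=0,j=0: stock 61.0000 → up 68.9300 (V=43.0150), down 38.4300 (V=40.2286). Price 40.5420; hedge Δ=0.0914, bond B=34.9693.
Check: Δ(0,0)·S0 + B(0,0) = 40.5420 = V0.

(0,0): Delta=0.0914 Bond=34.9693
(1,0): Delta=0.6344 Bond=15.8476
(1,1): Delta=0.0337 Bond=40.6930
(2,0): Delta=3.3043 Bond=-48.0000
(2,1): Delta=0.3509 Bond=28.9524
(2,2): Delta=0.0000 Bond=45.3515
(3,0): Delta=0.0000 Bond=0.0000
(3,1): Delta=3.6552 Bond=-60.0000
(3,2): Delta=0.0000 Bond=47.6190
(3,3): Delta=0.0000 Bond=47.6190
V0=40.5420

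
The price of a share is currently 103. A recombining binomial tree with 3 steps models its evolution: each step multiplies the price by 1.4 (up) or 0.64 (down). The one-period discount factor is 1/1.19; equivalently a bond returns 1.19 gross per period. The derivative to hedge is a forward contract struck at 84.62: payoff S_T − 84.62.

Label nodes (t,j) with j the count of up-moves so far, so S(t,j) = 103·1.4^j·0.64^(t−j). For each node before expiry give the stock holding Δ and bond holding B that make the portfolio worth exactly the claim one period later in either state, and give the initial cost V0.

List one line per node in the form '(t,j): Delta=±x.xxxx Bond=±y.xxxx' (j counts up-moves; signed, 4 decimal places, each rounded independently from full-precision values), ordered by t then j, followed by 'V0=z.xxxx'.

(0,0): Delta=1.0000 Bond=-50.2148
(1,0): Delta=1.0000 Bond=-59.7557
(1,1): Delta=1.0000 Bond=-59.7557
(2,0): Delta=1.0000 Bond=-71.1092
(2,1): Delta=1.0000 Bond=-71.1092
(2,2): Delta=1.0000 Bond=-71.1092
V0=52.7852

The replicating-portfolio and risk-neutral prices coincide; use p* = (1.19−0.64)/(1.4−0.64) = 0.7237 for the latter.
Terminal payoffs: V(3,0)=-57.6192, V(3,1)=-25.5557, V(3,2)=44.5832, V(3,3)=198.0120
  t=2,j=0: stock 42.1888 → up 59.0643 (V=-25.5557), down 27.0008 (V=-57.6192). Price -28.9204; hedge Δ=1.0000, bond B=-71.1092.
  t=2,j=1: stock 92.2880 → up 129.2032 (V=44.5832), down 59.0643 (V=-25.5557). Price 21.1788; hedge Δ=1.0000, bond B=-71.1092.
  t=2,j=2: stock 201.8800 → up 282.6320 (V=198.0120), down 129.2032 (V=44.5832). Price 130.7708; hedge Δ=1.0000, bond B=-71.1092.
  t=1,j=0: stock 65.9200 → up 92.2880 (V=21.1788), down 42.1888 (V=-28.9204). Price 6.1643; hedge Δ=1.0000, bond B=-59.7557.
  t=1,j=1: stock 144.2000 → up 201.8800 (V=130.7708), down 92.2880 (V=21.1788). Price 84.4443; hedge Δ=1.0000, bond B=-59.7557.
  t=0,j=0: stock 103.0000 → up 144.2000 (V=84.4443), down 65.9200 (V=6.1643). Price 52.7852; hedge Δ=1.0000, bond B=-50.2148.
Each (Δ,B) replicates both successor values, so the strategy is self-financing and V0 is arbitrage-free.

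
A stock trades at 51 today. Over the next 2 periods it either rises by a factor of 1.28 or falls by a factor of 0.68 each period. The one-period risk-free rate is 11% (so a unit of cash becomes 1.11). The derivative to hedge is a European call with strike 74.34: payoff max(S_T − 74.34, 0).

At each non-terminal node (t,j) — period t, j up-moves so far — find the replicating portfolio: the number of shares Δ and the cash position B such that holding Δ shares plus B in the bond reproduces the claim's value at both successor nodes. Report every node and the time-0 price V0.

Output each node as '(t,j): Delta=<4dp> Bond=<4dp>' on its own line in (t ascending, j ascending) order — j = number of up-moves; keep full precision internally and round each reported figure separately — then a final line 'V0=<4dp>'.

The replicating-portfolio and risk-neutral prices coincide; use p* = (1.11−0.68)/(1.28−0.68) = 0.7167 for the latter.
At expiry t=2: V(2,0)=0.0000, V(2,1)=0.0000, V(2,2)=9.2184
Node (1,0) S=34.6800: V=(p*·0.0000+(1−p*)·0.0000)/1.11=0.0000; Δ=(0.0000−0.0000)/(44.3904−23.5824)=0.0000; B=V−Δ·S=0.0000
Node (1,1) S=65.2800: V=(p*·9.2184+(1−p*)·0.0000)/1.11=5.9518; Δ=(9.2184−0.0000)/(83.5584−44.3904)=0.2354; B=V−Δ·S=-9.4122
Node (0,0) S=51.0000: V=(p*·5.9518+(1−p*)·0.0000)/1.11=3.8428; Δ=(5.9518−0.0000)/(65.2800−34.6800)=0.1945; B=V−Δ·S=-6.0769
Root portfolio cost Δ·51+B reproduces V0=3.8428.

(0,0): Delta=0.1945 Bond=-6.0769
(1,0): Delta=0.0000 Bond=0.0000
(1,1): Delta=0.2354 Bond=-9.4122
V0=3.8428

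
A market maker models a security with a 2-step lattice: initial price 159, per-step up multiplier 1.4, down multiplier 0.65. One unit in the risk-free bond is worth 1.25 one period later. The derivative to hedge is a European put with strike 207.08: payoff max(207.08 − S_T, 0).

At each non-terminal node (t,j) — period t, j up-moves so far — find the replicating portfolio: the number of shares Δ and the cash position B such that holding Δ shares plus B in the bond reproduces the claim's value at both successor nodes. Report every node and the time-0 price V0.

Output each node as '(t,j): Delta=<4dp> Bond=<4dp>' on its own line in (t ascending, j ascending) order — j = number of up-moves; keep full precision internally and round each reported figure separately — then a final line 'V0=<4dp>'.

(0,0): Delta=-0.4388 Bond=86.1344
(1,0): Delta=-1.0000 Bond=165.6640
(1,1): Delta=-0.3737 Bond=93.1691
V0=16.3590

Under the risk-neutral measure, an up-move has probability p* = (R−d)/(u−d) = 0.8000 and values discount at R = 1.25.
Terminal values V(2,·): V(2,0)=139.9025, V(2,1)=62.3900, V(2,2)=0.0000
(1,0): S=103.3500. Δ = (V_up−V_dn)/(S_up−S_dn) = (62.3900−139.9025)/(144.6900−67.1775) = -1.0000. V = [p*·62.3900 + (1−p*)·139.9025]/1.25 = 62.3140. B = V − Δ·S = 165.6640.
(1,1): S=222.6000. Δ = (V_up−V_dn)/(S_up−S_dn) = (0.0000−62.3900)/(311.6400−144.6900) = -0.3737. V = [p*·0.0000 + (1−p*)·62.3900]/1.25 = 9.9824. B = V − Δ·S = 93.1691.
(0,0): S=159.0000. Δ = (V_up−V_dn)/(S_up−S_dn) = (9.9824−62.3140)/(222.6000−103.3500) = -0.4388. V = [p*·9.9824 + (1−p*)·62.3140]/1.25 = 16.3590. B = V − Δ·S = 86.1344.
Check: Δ(0,0)·S0 + B(0,0) = 16.3590 = V0.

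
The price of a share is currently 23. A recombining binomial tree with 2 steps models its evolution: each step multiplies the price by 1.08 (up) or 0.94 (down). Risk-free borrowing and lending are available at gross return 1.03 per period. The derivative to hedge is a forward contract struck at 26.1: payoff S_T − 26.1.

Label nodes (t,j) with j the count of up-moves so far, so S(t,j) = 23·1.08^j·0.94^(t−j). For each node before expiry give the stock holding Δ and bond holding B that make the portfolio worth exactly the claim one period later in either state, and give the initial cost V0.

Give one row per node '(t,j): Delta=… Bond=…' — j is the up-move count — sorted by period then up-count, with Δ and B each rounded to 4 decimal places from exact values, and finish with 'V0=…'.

Since d<R<u, set p* = (R−d)/(u−d) = 0.6429; price each node as the discounted p*-expectation of its children.
At expiry t=2: V(2,0)=-5.7772, V(2,1)=-2.7504, V(2,2)=0.7272
  t=1,j=0: stock 21.6200 → up 23.3496 (V=-2.7504), down 20.3228 (V=-5.7772). Price -3.7198; hedge Δ=1.0000, bond B=-25.3398.
  t=1,j=1: stock 24.8400 → up 26.8272 (V=0.7272), down 23.3496 (V=-2.7504). Price -0.4998; hedge Δ=1.0000, bond B=-25.3398.
  t=0,j=0: stock 23.0000 → up 24.8400 (V=-0.4998), down 21.6200 (V=-3.7198). Price -1.6018; hedge Δ=1.0000, bond B=-24.6018.
The time-0 hedge costs -1.6018, which is the no-arbitrage price.

(0,0): Delta=1.0000 Bond=-24.6018
(1,0): Delta=1.0000 Bond=-25.3398
(1,1): Delta=1.0000 Bond=-25.3398
V0=-1.6018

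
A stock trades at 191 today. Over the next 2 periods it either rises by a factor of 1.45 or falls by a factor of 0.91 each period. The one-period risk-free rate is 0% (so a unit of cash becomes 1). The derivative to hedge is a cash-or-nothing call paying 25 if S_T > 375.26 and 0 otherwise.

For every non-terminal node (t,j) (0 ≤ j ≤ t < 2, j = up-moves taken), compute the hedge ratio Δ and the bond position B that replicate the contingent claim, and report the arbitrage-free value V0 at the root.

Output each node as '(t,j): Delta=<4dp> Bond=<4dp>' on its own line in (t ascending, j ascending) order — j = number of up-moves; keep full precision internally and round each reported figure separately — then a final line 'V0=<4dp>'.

(0,0): Delta=0.0404 Bond=-7.0216
(1,0): Delta=0.0000 Bond=0.0000
(1,1): Delta=0.1672 Bond=-42.1296
V0=0.6944

Under the risk-neutral measure, an up-move has probability p* = (R−d)/(u−d) = 0.1667 and values discount at R = 1.
Payoff layer (t=2): V(2,0)=0.0000, V(2,1)=0.0000, V(2,2)=25.0000
Node (1,0) S=173.8100: V=(p*·0.0000+(1−p*)·0.0000)/1=0.0000; Δ=(0.0000−0.0000)/(252.0245−158.1671)=0.0000; B=V−Δ·S=0.0000
Node (1,1) S=276.9500: V=(p*·25.0000+(1−p*)·0.0000)/1=4.1667; Δ=(25.0000−0.0000)/(401.5775−252.0245)=0.1672; B=V−Δ·S=-42.1296
Node (0,0) S=191.0000: V=(p*·4.1667+(1−p*)·0.0000)/1=0.6944; Δ=(4.1667−0.0000)/(276.9500−173.8100)=0.0404; B=V−Δ·S=-7.0216
Check: Δ(0,0)·S0 + B(0,0) = 0.6944 = V0.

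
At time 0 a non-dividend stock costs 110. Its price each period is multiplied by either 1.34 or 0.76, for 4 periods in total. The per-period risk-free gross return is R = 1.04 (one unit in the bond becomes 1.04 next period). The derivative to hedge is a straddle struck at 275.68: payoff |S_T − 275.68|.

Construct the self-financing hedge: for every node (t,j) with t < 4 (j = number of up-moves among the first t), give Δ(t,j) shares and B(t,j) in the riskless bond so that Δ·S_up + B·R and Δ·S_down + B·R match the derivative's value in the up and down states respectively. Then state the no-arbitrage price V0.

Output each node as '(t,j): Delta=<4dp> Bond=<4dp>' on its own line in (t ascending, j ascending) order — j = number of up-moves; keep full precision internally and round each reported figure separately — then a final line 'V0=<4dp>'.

(0,0): Delta=-0.7524 Bond=215.7462
(1,0): Delta=-1.0000 Bond=245.0785
(1,1): Delta=-0.6019 Bond=202.1949
(2,0): Delta=-1.0000 Bond=254.8817
(2,1): Delta=-1.0000 Bond=254.8817
(2,2): Delta=-0.3600 Bond=162.4981
(3,0): Delta=-1.0000 Bond=265.0769
(3,1): Delta=-1.0000 Bond=265.0769
(3,2): Delta=-1.0000 Bond=265.0769
(3,3): Delta=0.0290 Bond=66.0564
V0=132.9863

The replicating-portfolio and risk-neutral prices coincide; use p* = (1.04−0.76)/(1.34−0.76) = 0.4828 for the latter.
Terminal values V(4,·): V(4,0)=238.9816, V(4,1)=210.9749, V(4,2)=161.5948, V(4,3)=74.5297, V(4,4)=78.9797
  t=3,j=0: stock 48.2874 → up 64.7051 (V=210.9749), down 36.6984 (V=238.9816). Price 216.7896; hedge Δ=-1.0000, bond B=265.0769.
  t=3,j=1: stock 85.1382 → up 114.0852 (V=161.5948), down 64.7051 (V=210.9749). Price 179.9387; hedge Δ=-1.0000, bond B=265.0769.
  t=3,j=2: stock 150.1122 → up 201.1503 (V=74.5297), down 114.0852 (V=161.5948). Price 114.9648; hedge Δ=-1.0000, bond B=265.0769.
  t=3,j=3: stock 264.6714 → up 354.6597 (V=78.9797), down 201.1503 (V=74.5297). Price 73.7288; hedge Δ=0.0290, bond B=66.0564.
  t=2,j=0: stock 63.5360 → up 85.1382 (V=179.9387), down 48.2874 (V=216.7896). Price 191.3457; hedge Δ=-1.0000, bond B=254.8817.
  t=2,j=1: stock 112.0240 → up 150.1122 (V=114.9648), down 85.1382 (V=179.9387). Price 142.8577; hedge Δ=-1.0000, bond B=254.8817.
  t=2,j=2: stock 197.5160 → up 264.6714 (V=73.7288), down 150.1122 (V=114.9648). Price 91.4017; hedge Δ=-0.3600, bond B=162.4981.
  t=1,j=0: stock 83.6000 → up 112.0240 (V=142.8577), down 63.5360 (V=191.3457). Price 161.4785; hedge Δ=-1.0000, bond B=245.0785.
  t=1,j=1: stock 147.4000 → up 197.5160 (V=91.4017), down 112.0240 (V=142.8577). Price 113.4777; hedge Δ=-0.6019, bond B=202.1949.
  t=0,j=0: stock 110.0000 → up 147.4000 (V=113.4777), down 83.6000 (V=161.4785). Price 132.9863; hedge Δ=-0.7524, bond B=215.7462.
Check: Δ(0,0)·S0 + B(0,0) = 132.9863 = V0.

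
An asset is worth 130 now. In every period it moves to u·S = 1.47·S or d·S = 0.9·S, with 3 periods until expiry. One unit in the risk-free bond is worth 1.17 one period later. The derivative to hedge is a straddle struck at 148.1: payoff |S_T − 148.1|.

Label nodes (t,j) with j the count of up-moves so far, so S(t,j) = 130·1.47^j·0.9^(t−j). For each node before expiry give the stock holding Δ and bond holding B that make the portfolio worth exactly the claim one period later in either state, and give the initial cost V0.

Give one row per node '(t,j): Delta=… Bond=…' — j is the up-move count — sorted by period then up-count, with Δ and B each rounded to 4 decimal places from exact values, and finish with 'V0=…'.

Since d<R<u, set p* = (R−d)/(u−d) = 0.4737; price each node as the discounted p*-expectation of its children.
At expiry t=3: V(3,0)=53.3300, V(3,1)=6.6910, V(3,2)=104.7253, V(3,3)=264.8480
(2,0): S=105.3000. Δ = (V_up−V_dn)/(S_up−S_dn) = (6.6910−53.3300)/(154.7910−94.7700) = -0.7770. V = [p*·6.6910 + (1−p*)·53.3300]/1.17 = 26.6990. B = V − Δ·S = 108.5218.
(2,1): S=171.9900. Δ = (V_up−V_dn)/(S_up−S_dn) = (104.7253−6.6910)/(252.8253−154.7910) = 1.0000. V = [p*·104.7253 + (1−p*)·6.6910]/1.17 = 45.4088. B = V − Δ·S = -126.5812.
(2,2): S=280.9170. Δ = (V_up−V_dn)/(S_up−S_dn) = (264.8480−104.7253)/(412.9480−252.8253) = 1.0000. V = [p*·264.8480 + (1−p*)·104.7253]/1.17 = 154.3358. B = V − Δ·S = -126.5812.
(1,0): S=117.0000. Δ = (V_up−V_dn)/(S_up−S_dn) = (45.4088−26.6990)/(171.9900−105.3000) = 0.2805. V = [p*·45.4088 + (1−p*)·26.6990]/1.17 = 30.3945. B = V − Δ·S = -2.4297.
(1,1): S=191.1000. Δ = (V_up−V_dn)/(S_up−S_dn) = (154.3358−45.4088)/(280.9170−171.9900) = 1.0000. V = [p*·154.3358 + (1−p*)·45.4088]/1.17 = 82.9109. B = V − Δ·S = -108.1891.
(0,0): S=130.0000. Δ = (V_up−V_dn)/(S_up−S_dn) = (82.9109−30.3945)/(191.1000−117.0000) = 0.7087. V = [p*·82.9109 + (1−p*)·30.3945]/1.17 = 47.2399. B = V − Δ·S = -44.8942.
Each (Δ,B) replicates both successor values, so the strategy is self-financing and V0 is arbitrage-free.

(0,0): Delta=0.7087 Bond=-44.8942
(1,0): Delta=0.2805 Bond=-2.4297
(1,1): Delta=1.0000 Bond=-108.1891
(2,0): Delta=-0.7770 Bond=108.5218
(2,1): Delta=1.0000 Bond=-126.5812
(2,2): Delta=1.0000 Bond=-126.5812
V0=47.2399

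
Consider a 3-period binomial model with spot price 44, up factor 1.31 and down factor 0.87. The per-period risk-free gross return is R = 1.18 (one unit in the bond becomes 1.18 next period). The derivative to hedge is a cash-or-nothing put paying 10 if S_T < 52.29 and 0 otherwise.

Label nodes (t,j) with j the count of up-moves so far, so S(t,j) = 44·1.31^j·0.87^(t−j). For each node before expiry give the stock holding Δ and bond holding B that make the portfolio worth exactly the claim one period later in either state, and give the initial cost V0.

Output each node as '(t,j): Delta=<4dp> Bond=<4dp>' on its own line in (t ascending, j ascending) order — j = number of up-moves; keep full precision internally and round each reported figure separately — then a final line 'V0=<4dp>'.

(0,0): Delta=-0.1544 Bond=8.0753
(1,0): Delta=-0.3545 Bond=17.1867
(1,1): Delta=-0.0987 Bond=6.3175
(2,0): Delta=0.0000 Bond=8.4746
(2,1): Delta=-0.4532 Bond=25.2311
(2,2): Delta=0.0000 Bond=0.0000
V0=1.2799

No-arbitrage ⇒ martingale measure with p* = (R−d)/(u−d) = 0.7045.
At expiry t=3: V(3,0)=10.0000, V(3,1)=10.0000, V(3,2)=0.0000, V(3,3)=0.0000
Node (2,0) S=33.3036: V=(p*·10.0000+(1−p*)·10.0000)/1.18=8.4746; Δ=(10.0000−10.0000)/(43.6277−28.9741)=0.0000; B=V−Δ·S=8.4746
Node (2,1) S=50.1468: V=(p*·0.0000+(1−p*)·10.0000)/1.18=2.5039; Δ=(0.0000−10.0000)/(65.6923−43.6277)=-0.4532; B=V−Δ·S=25.2311
Node (2,2) S=75.5084: V=(p*·0.0000+(1−p*)·0.0000)/1.18=0.0000; Δ=(0.0000−0.0000)/(98.9160−65.6923)=0.0000; B=V−Δ·S=0.0000
Node (1,0) S=38.2800: V=(p*·2.5039+(1−p*)·8.4746)/1.18=3.6169; Δ=(2.5039−8.4746)/(50.1468−33.3036)=-0.3545; B=V−Δ·S=17.1867
Node (1,1) S=57.6400: V=(p*·0.0000+(1−p*)·2.5039)/1.18=0.6269; Δ=(0.0000−2.5039)/(75.5084−50.1468)=-0.0987; B=V−Δ·S=6.3175
Node (0,0) S=44.0000: V=(p*·0.6269+(1−p*)·3.6169)/1.18=1.2799; Δ=(0.6269−3.6169)/(57.6400−38.2800)=-0.1544; B=V−Δ·S=8.0753
The time-0 hedge costs 1.2799, which is the no-arbitrage price.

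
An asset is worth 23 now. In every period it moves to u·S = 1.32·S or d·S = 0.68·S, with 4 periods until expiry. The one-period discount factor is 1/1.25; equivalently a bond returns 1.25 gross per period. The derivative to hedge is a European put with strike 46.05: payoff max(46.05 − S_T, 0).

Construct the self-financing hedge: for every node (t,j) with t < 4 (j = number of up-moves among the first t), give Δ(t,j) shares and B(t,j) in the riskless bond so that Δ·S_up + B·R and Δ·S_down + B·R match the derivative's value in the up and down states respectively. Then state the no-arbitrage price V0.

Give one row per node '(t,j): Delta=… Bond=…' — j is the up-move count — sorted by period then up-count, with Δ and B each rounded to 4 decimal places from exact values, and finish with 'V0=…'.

(0,0): Delta=-0.4157 Bond=11.5518
(1,0): Delta=-1.0000 Bond=23.5776
(1,1): Delta=-0.3788 Bond=13.3176
(2,0): Delta=-1.0000 Bond=29.4720
(2,1): Delta=-1.0000 Bond=29.4720
(2,2): Delta=-0.3395 Bond=15.0720
(3,0): Delta=-1.0000 Bond=36.8400
(3,1): Delta=-1.0000 Bond=36.8400
(3,2): Delta=-1.0000 Bond=36.8400
(3,3): Delta=-0.2977 Bond=16.6295
V0=1.9898

Since d<R<u, set p* = (R−d)/(u−d) = 0.8906; price each node as the discounted p*-expectation of its children.
At expiry t=4: V(4,0)=41.1323, V(4,1)=36.5038, V(4,2)=27.5192, V(4,3)=10.0785, V(4,4)=0.0000
(3,0): S=7.2319. Δ = (V_up−V_dn)/(S_up−S_dn) = (36.5038−41.1323)/(9.5462−4.9177) = -1.0000. V = [p*·36.5038 + (1−p*)·41.1323]/1.25 = 29.6081. B = V − Δ·S = 36.8400.
(3,1): S=14.0385. Δ = (V_up−V_dn)/(S_up−S_dn) = (27.5192−36.5038)/(18.5308−9.5462) = -1.0000. V = [p*·27.5192 + (1−p*)·36.5038]/1.25 = 22.8015. B = V − Δ·S = 36.8400.
(3,2): S=27.2511. Δ = (V_up−V_dn)/(S_up−S_dn) = (10.0785−27.5192)/(35.9715−18.5308) = -1.0000. V = [p*·10.0785 + (1−p*)·27.5192]/1.25 = 9.5889. B = V − Δ·S = 36.8400.
(3,3): S=52.8993. Δ = (V_up−V_dn)/(S_up−S_dn) = (0.0000−10.0785)/(69.8270−35.9715) = -0.2977. V = [p*·0.0000 + (1−p*)·10.0785]/1.25 = 0.8819. B = V − Δ·S = 16.6295.
(2,0): S=10.6352. Δ = (V_up−V_dn)/(S_up−S_dn) = (22.8015−29.6081)/(14.0385−7.2319) = -1.0000. V = [p*·22.8015 + (1−p*)·29.6081]/1.25 = 18.8368. B = V − Δ·S = 29.4720.
(2,1): S=20.6448. Δ = (V_up−V_dn)/(S_up−S_dn) = (9.5889−22.8015)/(27.2511−14.0385) = -1.0000. V = [p*·9.5889 + (1−p*)·22.8015]/1.25 = 8.8272. B = V − Δ·S = 29.4720.
(2,2): S=40.0752. Δ = (V_up−V_dn)/(S_up−S_dn) = (0.8819−9.5889)/(52.8993−27.2511) = -0.3395. V = [p*·0.8819 + (1−p*)·9.5889]/1.25 = 1.4674. B = V − Δ·S = 15.0720.
(1,0): S=15.6400. Δ = (V_up−V_dn)/(S_up−S_dn) = (8.8272−18.8368)/(20.6448−10.6352) = -1.0000. V = [p*·8.8272 + (1−p*)·18.8368]/1.25 = 7.9376. B = V − Δ·S = 23.5776.
(1,1): S=30.3600. Δ = (V_up−V_dn)/(S_up−S_dn) = (1.4674−8.8272)/(40.0752−20.6448) = -0.3788. V = [p*·1.4674 + (1−p*)·8.8272]/1.25 = 1.8179. B = V − Δ·S = 13.3176.
(0,0): S=23.0000. Δ = (V_up−V_dn)/(S_up−S_dn) = (1.8179−7.9376)/(30.3600−15.6400) = -0.4157. V = [p*·1.8179 + (1−p*)·7.9376]/1.25 = 1.9898. B = V − Δ·S = 11.5518.
Check: Δ(0,0)·S0 + B(0,0) = 1.9898 = V0.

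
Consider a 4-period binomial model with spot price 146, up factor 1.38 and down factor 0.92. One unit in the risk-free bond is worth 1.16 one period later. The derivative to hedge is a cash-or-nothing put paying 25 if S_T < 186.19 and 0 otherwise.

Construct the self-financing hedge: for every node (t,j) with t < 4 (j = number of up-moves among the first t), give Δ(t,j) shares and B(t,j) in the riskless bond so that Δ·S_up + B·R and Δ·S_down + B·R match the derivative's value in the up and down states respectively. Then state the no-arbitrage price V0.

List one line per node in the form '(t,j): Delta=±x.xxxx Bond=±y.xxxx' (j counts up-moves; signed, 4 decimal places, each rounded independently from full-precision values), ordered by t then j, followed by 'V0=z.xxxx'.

No-arbitrage ⇒ martingale measure with p* = (R−d)/(u−d) = 0.5217.
Terminal values V(4,·): V(4,0)=25.0000, V(4,1)=25.0000, V(4,2)=0.0000, V(4,3)=0.0000, V(4,4)=0.0000
(3,0): S=113.6884. Δ = (V_up−V_dn)/(S_up−S_dn) = (25.0000−25.0000)/(156.8901−104.5934) = 0.0000. V = [p*·25.0000 + (1−p*)·25.0000]/1.16 = 21.5517. B = V − Δ·S = 21.5517.
(3,1): S=170.5327. Δ = (V_up−V_dn)/(S_up−S_dn) = (0.0000−25.0000)/(235.3351−156.8901) = -0.3187. V = [p*·0.0000 + (1−p*)·25.0000]/1.16 = 10.3073. B = V − Δ·S = 64.6552.
(3,2): S=255.7990. Δ = (V_up−V_dn)/(S_up−S_dn) = (0.0000−0.0000)/(353.0026−235.3351) = 0.0000. V = [p*·0.0000 + (1−p*)·0.0000]/1.16 = 0.0000. B = V − Δ·S = 0.0000.
(3,3): S=383.6985. Δ = (V_up−V_dn)/(S_up−S_dn) = (0.0000−0.0000)/(529.5039−353.0026) = 0.0000. V = [p*·0.0000 + (1−p*)·0.0000]/1.16 = 0.0000. B = V − Δ·S = 0.0000.
(2,0): S=123.5744. Δ = (V_up−V_dn)/(S_up−S_dn) = (10.3073−21.5517)/(170.5327−113.6884) = -0.1978. V = [p*·10.3073 + (1−p*)·21.5517]/1.16 = 13.5216. B = V − Δ·S = 37.9659.
(2,1): S=185.3616. Δ = (V_up−V_dn)/(S_up−S_dn) = (0.0000−10.3073)/(255.7990−170.5327) = -0.1209. V = [p*·0.0000 + (1−p*)·10.3073]/1.16 = 4.2497. B = V − Δ·S = 26.6569.
(2,2): S=278.0424. Δ = (V_up−V_dn)/(S_up−S_dn) = (0.0000−0.0000)/(383.6985−255.7990) = 0.0000. V = [p*·0.0000 + (1−p*)·0.0000]/1.16 = 0.0000. B = V − Δ·S = 0.0000.
(1,0): S=134.3200. Δ = (V_up−V_dn)/(S_up−S_dn) = (4.2497−13.5216)/(185.3616−123.5744) = -0.1501. V = [p*·4.2497 + (1−p*)·13.5216]/1.16 = 7.4863. B = V − Δ·S = 27.6427.
(1,1): S=201.4800. Δ = (V_up−V_dn)/(S_up−S_dn) = (0.0000−4.2497)/(278.0424−185.3616) = -0.0459. V = [p*·0.0000 + (1−p*)·4.2497]/1.16 = 1.7521. B = V − Δ·S = 10.9905.
(0,0): S=146.0000. Δ = (V_up−V_dn)/(S_up−S_dn) = (1.7521−7.4863)/(201.4800−134.3200) = -0.0854. V = [p*·1.7521 + (1−p*)·7.4863]/1.16 = 3.8746. B = V − Δ·S = 16.3402.
Self-financing check: at every node Δ·S+B equals the discounted successor values.

(0,0): Delta=-0.0854 Bond=16.3402
(1,0): Delta=-0.1501 Bond=27.6427
(1,1): Delta=-0.0459 Bond=10.9905
(2,0): Delta=-0.1978 Bond=37.9659
(2,1): Delta=-0.1209 Bond=26.6569
(2,2): Delta=0.0000 Bond=0.0000
(3,0): Delta=0.0000 Bond=21.5517
(3,1): Delta=-0.3187 Bond=64.6552
(3,2): Delta=0.0000 Bond=0.0000
(3,3): Delta=0.0000 Bond=0.0000
V0=3.8746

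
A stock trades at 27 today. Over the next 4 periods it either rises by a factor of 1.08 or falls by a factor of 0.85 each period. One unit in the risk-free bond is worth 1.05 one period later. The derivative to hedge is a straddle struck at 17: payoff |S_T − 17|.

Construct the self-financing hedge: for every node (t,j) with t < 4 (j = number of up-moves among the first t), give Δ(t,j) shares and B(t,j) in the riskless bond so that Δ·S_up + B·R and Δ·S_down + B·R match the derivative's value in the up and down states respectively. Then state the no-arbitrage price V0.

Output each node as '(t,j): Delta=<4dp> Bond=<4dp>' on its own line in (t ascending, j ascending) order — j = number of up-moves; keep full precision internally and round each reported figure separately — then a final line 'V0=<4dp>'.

(0,0): Delta=0.9982 Bond=-13.9361
(1,0): Delta=0.9830 Bond=-14.2842
(1,1): Delta=1.0000 Bond=-14.6852
(2,0): Delta=0.8391 Bond=-12.1909
(2,1): Delta=1.0000 Bond=-15.4195
(2,2): Delta=1.0000 Bond=-15.4195
(3,0): Delta=-0.5239 Bond=9.7996
(3,1): Delta=1.0000 Bond=-16.1905
(3,2): Delta=1.0000 Bond=-16.1905
(3,3): Delta=1.0000 Bond=-16.1905
V0=13.0154

The replicating-portfolio and risk-neutral prices coincide; use p* = (1.05−0.85)/(1.08−0.85) = 0.8696 for the latter.
Payoff layer (t=4): V(4,0)=2.9058, V(4,1)=0.9079, V(4,2)=5.7535, V(4,3)=11.9104, V(4,4)=19.7332
(3,0): S=16.5814. Δ = (V_up−V_dn)/(S_up−S_dn) = (0.9079−2.9058)/(17.9079−14.0942) = -0.5239. V = [p*·0.9079 + (1−p*)·2.9058]/1.05 = 1.1128. B = V − Δ·S = 9.7996.
(3,1): S=21.0681. Δ = (V_up−V_dn)/(S_up−S_dn) = (5.7535−0.9079)/(22.7535−17.9079) = 1.0000. V = [p*·5.7535 + (1−p*)·0.9079]/1.05 = 4.8776. B = V − Δ·S = -16.1905.
(3,2): S=26.7689. Δ = (V_up−V_dn)/(S_up−S_dn) = (11.9104−5.7535)/(28.9104−22.7535) = 1.0000. V = [p*·11.9104 + (1−p*)·5.7535]/1.05 = 10.5784. B = V − Δ·S = -16.1905.
(3,3): S=34.0122. Δ = (V_up−V_dn)/(S_up−S_dn) = (19.7332−11.9104)/(36.7332−28.9104) = 1.0000. V = [p*·19.7332 + (1−p*)·11.9104]/1.05 = 17.8217. B = V − Δ·S = -16.1905.
(2,0): S=19.5075. Δ = (V_up−V_dn)/(S_up−S_dn) = (4.8776−1.1128)/(21.0681−16.5814) = 0.8391. V = [p*·4.8776 + (1−p*)·1.1128]/1.05 = 4.1777. B = V − Δ·S = -12.1909.
(2,1): S=24.7860. Δ = (V_up−V_dn)/(S_up−S_dn) = (10.5784−4.8776)/(26.7689−21.0681) = 1.0000. V = [p*·10.5784 + (1−p*)·4.8776]/1.05 = 9.3665. B = V − Δ·S = -15.4195.
(2,2): S=31.4928. Δ = (V_up−V_dn)/(S_up−S_dn) = (17.8217−10.5784)/(34.0122−26.7689) = 1.0000. V = [p*·17.8217 + (1−p*)·10.5784]/1.05 = 16.0733. B = V − Δ·S = -15.4195.
(1,0): S=22.9500. Δ = (V_up−V_dn)/(S_up−S_dn) = (9.3665−4.1777)/(24.7860−19.5075) = 0.9830. V = [p*·9.3665 + (1−p*)·4.1777]/1.05 = 8.2759. B = V − Δ·S = -14.2842.
(1,1): S=29.1600. Δ = (V_up−V_dn)/(S_up−S_dn) = (16.0733−9.3665)/(31.4928−24.7860) = 1.0000. V = [p*·16.0733 + (1−p*)·9.3665]/1.05 = 14.4748. B = V − Δ·S = -14.6852.
(0,0): S=27.0000. Δ = (V_up−V_dn)/(S_up−S_dn) = (14.4748−8.2759)/(29.1600−22.9500) = 0.9982. V = [p*·14.4748 + (1−p*)·8.2759]/1.05 = 13.0154. B = V − Δ·S = -13.9361.
Root portfolio cost Δ·27+B reproduces V0=13.0154.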